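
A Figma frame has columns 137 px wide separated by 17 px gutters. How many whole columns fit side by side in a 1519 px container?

Each extra column adds 137 + 17 = 154 px.
(1519 + 17) / 154 = 9.97, so 9 columns fit.

9 columns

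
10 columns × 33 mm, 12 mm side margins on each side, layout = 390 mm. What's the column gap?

4 mm

Inside the margins: 390 − 24 = 366 mm.
10 columns take 10·33 = 330 mm; remaining 36 splits into 9 column gaps.
g = 36 / 9 = 4 mm.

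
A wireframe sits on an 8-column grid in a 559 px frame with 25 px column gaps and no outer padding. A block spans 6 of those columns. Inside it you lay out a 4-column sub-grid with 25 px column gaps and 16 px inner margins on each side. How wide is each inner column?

8c + 7·25 = 559 → 8c = 384 → c = 48 px.
6-column span = 6·48 + 5·25 = 413 px.
Inner content = 413 − 2·16 = 381 px.
381 − 3·25 = 306; ÷4 gives d = 76.5 px.

76.5 px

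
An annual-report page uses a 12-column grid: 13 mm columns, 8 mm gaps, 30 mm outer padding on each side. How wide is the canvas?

304 mm

Adding margins, columns and gutters: 60 + 156 + 88 = 304 mm.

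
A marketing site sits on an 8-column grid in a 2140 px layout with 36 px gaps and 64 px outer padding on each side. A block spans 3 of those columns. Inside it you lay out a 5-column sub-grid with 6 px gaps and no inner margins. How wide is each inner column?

Inside the margins: 2140 − 128 = 2012 px.
Subtracting 7 gaps of 36 leaves 1760 for 8 columns, so c = 220 px.
Span of 3: 3·220 + 2·36 = 660 + 72 = 732 px.
5 columns + 4 gaps: 5d + 4·6 = 732.
5d = 732 − 24 = 708, so d = 141.6 px.

141.6 px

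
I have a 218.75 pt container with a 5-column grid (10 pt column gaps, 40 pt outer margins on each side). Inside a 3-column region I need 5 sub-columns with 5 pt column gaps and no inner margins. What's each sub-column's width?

11.85 pt

Take off 80 pt of margins, leaving 138.75 pt.
5 columns + 4 column gaps: 5c + 4·10 = 138.75.
5c = 138.75 − 40 = 98.75, so c = 19.75 pt.
3 columns plus 2 column gaps: 59.25 + 20 = 79.25 pt.
79.25 − 4·5 = 59.25; ÷5 gives d = 11.85 pt.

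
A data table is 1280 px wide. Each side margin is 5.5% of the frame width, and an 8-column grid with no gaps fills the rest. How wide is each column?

142.4 px

Margins: 5.5% × 1280 = 70.4 px each, so content = 1280 − 140.8 = 1139.2 px.
With no gaps, each column is 1139.2/8 = 142.4 px.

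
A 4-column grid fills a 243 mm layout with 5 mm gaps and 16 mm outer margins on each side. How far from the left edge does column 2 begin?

70 mm

Content = 243 − 2·16 = 211 mm.
211 − 3·5 = 196; ÷4 gives c = 49 mm.
Column 2 starts at margin + 1·(column + gutter) = 16 + 1·54 = 70 mm.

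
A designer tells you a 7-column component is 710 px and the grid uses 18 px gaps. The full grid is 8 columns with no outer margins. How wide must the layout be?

7 columns + 6 gaps: 7c + 6·18 = 710.
7c = 710 − 108 = 602, so c = 86 px.
Total width: 8·86 + 7·18 = 814 px.

814 px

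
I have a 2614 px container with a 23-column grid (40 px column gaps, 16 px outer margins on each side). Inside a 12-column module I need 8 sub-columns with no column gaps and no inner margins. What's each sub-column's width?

Subtract both margins: 2614 − 2·16 = 2582 px.
23 columns + 22 column gaps: 23c + 22·40 = 2582.
23c = 2582 − 880 = 1702, so c = 74 px.
Span of 12: 12·74 + 11·40 = 888 + 440 = 1328 px.
1328 / 8 = 166 px per column.

166 px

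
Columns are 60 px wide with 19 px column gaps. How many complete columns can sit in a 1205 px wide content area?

Each extra column adds 60 + 19 = 79 px.
(1205 + 19) / 79 = 15.49, so 15 columns fit.

15 columns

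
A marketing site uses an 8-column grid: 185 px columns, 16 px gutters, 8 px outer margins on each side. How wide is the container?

Container = 2·8 + 8·185 + 7·16 = 16 + 1480 + 112 = 1608 px.

1608 px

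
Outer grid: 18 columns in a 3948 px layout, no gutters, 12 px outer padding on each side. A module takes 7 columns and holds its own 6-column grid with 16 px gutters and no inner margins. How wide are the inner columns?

241 px

Subtract both margins: 3948 − 2·12 = 3924 px.
With no gutters, each column is 3924/18 = 218 px.
With no gutters, 7 columns span 7·218 = 1526 px.
Subtracting 5 gutters of 16 leaves 1446 for 6 columns, so d = 241 px.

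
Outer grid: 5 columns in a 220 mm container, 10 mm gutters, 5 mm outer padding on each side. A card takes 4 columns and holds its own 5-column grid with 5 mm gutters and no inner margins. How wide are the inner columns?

29.2 mm

Inside the margins: 220 − 10 = 210 mm.
5c + 4·10 = 210 → 5c = 170 → c = 34 mm.
Span of 4: 4·34 + 3·10 = 136 + 30 = 166 mm.
5 columns + 4 gutters: 5d + 4·5 = 166.
5d = 166 − 20 = 146, so d = 29.2 mm.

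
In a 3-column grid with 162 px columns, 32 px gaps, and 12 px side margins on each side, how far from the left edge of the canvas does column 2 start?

206 px

Each column+gutter stride is 194 px; 1 of them past the 12 px margin is 12 + 194 = 206 px.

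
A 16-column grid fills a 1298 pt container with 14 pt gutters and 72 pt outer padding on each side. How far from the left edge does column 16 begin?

1167 pt

Subtract both margins: 1298 − 2·72 = 1154 pt.
1154 − 15·14 = 944; ÷16 gives c = 59 pt.
Each column+gutter stride is 73 pt; 15 of them past the 72 pt margin is 72 + 1095 = 1167 pt.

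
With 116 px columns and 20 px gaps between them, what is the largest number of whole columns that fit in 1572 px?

11 columns

Each extra column adds 116 + 20 = 136 px.
(1572 + 20) / 136 = 11.71, so 11 columns fit.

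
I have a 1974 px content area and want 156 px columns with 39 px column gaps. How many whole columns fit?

10 columns

k columns need k·156 + (k−1)·39 = k·195 − 39.
k·195 − 39 ≤ 1974 → k ≤ 2013 / 195 ≈ 10.32, so k = 10.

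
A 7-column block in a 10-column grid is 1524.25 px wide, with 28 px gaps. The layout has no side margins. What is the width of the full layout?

Subtracting 6 gaps of 28 leaves 1356.25 for 7 columns, so c = 193.75 px.
Summing: 1937.5 + 252 = 2189.5 px.

2189.5 px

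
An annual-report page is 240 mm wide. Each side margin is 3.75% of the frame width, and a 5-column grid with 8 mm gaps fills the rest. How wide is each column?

38 mm

Margins: 3.75% × 240 = 9 mm each, so content = 240 − 18 = 222 mm.
5 columns + 4 gaps: 5c + 4·8 = 222.
5c = 222 − 32 = 190, so c = 38 mm.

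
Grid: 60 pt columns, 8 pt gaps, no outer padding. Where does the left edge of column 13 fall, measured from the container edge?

816 pt

Before column 13: 12 columns + 12 gaps.
Offset = 12·(60 + 8) = 12·68 = 816 pt.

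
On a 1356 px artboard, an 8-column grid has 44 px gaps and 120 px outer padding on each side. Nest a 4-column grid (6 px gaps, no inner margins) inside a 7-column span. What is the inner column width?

Take off 240 px of margins, leaving 1116 px.
8c + 7·44 = 1116 → 8c = 808 → c = 101 px.
Span of 7: 7·101 + 6·44 = 707 + 264 = 971 px.
Subtracting 3 gaps of 6 leaves 953 for 4 columns, so d = 238.25 px.

238.25 px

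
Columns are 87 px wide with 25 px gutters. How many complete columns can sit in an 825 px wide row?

Each extra column adds 87 + 25 = 112 px.
(825 + 25) / 112 = 7.59, so 7 columns fit.

7 columns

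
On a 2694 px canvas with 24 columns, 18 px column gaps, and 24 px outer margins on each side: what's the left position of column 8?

Take off 48 px of margins, leaving 2646 px.
24c + 23·18 = 2646 → 24c = 2232 → c = 93 px.
Before column 8: the margin + 7 columns + 7 column gaps.
Offset = 24 + 7·(93 + 18) = 24 + 777 = 801 px.

801 px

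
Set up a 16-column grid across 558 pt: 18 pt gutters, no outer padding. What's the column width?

16 columns + 15 gutters: 16c + 15·18 = 558.
16c = 558 − 270 = 288, so c = 18 pt.

18 pt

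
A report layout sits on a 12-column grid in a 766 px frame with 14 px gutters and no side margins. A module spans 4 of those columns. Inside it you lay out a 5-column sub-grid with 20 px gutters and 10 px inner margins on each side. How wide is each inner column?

29.2 px

12c + 11·14 = 766 → 12c = 612 → c = 51 px.
4 columns plus 3 gutters: 204 + 42 = 246 px.
Inner content = 246 − 2·10 = 226 px.
226 − 4·20 = 146; ÷5 gives d = 29.2 px.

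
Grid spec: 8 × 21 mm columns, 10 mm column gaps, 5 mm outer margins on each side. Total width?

Adding margins, columns and gutters: 10 + 168 + 70 = 248 mm.

248 mm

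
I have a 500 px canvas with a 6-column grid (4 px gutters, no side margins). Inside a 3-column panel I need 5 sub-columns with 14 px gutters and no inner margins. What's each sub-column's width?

500 − 5·4 = 480; ÷6 gives c = 80 px.
3-column span = 3·80 + 2·4 = 248 px.
5d + 4·14 = 248 → 5d = 192 → d = 38.4 px.

38.4 px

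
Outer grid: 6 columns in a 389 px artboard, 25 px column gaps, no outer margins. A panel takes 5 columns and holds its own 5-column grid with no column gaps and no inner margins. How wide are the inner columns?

389 − 5·25 = 264; ÷6 gives c = 44 px.
5 columns plus 4 column gaps: 220 + 100 = 320 px.
5d = 320 → d = 64 px.

64 px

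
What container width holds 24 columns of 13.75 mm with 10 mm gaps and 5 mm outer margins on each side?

Total width: 2·5 + 24·13.75 + 23·10 = 570 mm.

570 mm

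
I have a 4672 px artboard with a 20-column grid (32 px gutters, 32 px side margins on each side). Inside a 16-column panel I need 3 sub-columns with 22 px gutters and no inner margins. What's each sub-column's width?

1212 px

Outer content = 4672 − 2·32 = 4608 px.
4608 − 19·32 = 4000; ÷20 gives c = 200 px.
Span of 16: 16·200 + 15·32 = 3200 + 480 = 3680 px.
3680 − 2·22 = 3636; ÷3 gives d = 1212 px.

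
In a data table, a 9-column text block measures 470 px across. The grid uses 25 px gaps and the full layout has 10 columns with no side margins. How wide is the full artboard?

525 px

470 − 8·25 = 270; ÷9 gives c = 30 px.
Artboard = 10·30 + 9·25 = 300 + 225 = 525 px.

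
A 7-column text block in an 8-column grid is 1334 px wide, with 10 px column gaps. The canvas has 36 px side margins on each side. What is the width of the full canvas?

1334 − 6·10 = 1274; ÷7 gives c = 182 px.
Total width: 2·36 + 8·182 + 7·10 = 1598 px.

1598 px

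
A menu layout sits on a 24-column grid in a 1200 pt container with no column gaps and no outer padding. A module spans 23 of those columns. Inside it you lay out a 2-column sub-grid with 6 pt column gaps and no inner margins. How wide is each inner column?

572 pt

With no column gaps, each column is 1200/24 = 50 pt.
23-column span = 23·50 = 1150 pt.
1150 − 1·6 = 1144; ÷2 gives d = 572 pt.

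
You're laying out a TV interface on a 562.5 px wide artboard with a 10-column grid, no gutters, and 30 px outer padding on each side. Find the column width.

Content width = 562.5 − 2·30 = 502.5 px.
10c = 502.5 → c = 50.25 px.

50.25 px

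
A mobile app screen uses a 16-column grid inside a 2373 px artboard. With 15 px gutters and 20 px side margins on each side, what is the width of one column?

Inside the margins: 2373 − 40 = 2333 px.
16 columns + 15 gutters: 16c + 15·15 = 2333.
16c = 2333 − 225 = 2108, so c = 131.75 px.

131.75 px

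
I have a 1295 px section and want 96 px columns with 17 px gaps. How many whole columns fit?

k columns need k·96 + (k−1)·17 = k·113 − 17.
k·113 − 17 ≤ 1295 → k ≤ 1312 / 113 ≈ 11.61, so k = 11.

11 columns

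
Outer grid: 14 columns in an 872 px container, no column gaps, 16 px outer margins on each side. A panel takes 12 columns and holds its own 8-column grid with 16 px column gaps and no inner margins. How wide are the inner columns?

76 px

Take off 32 px of margins, leaving 840 px.
With no column gaps, each column is 840/14 = 60 px.
With no column gaps, 12 columns span 12·60 = 720 px.
8d + 7·16 = 720 → 8d = 608 → d = 76 px.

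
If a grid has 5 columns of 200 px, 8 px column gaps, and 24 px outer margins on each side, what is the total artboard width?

Adding margins, columns and gutters: 48 + 1000 + 32 = 1080 px.

1080 px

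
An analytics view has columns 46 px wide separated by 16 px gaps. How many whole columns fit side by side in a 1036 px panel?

Each extra column adds 46 + 16 = 62 px.
(1036 + 16) / 62 = 16.97, so 16 columns fit.

16 columns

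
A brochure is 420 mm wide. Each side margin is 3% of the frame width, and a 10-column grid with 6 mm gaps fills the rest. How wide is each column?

34.08 mm

Each margin = 3% of 420 = 12.6 mm; content = 420 − 2·12.6 = 394.8 mm.
Subtracting 9 gaps of 6 leaves 340.8 for 10 columns, so c = 34.08 mm.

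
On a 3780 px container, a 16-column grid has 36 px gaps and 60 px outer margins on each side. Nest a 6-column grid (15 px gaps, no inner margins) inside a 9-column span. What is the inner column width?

Subtract both margins: 3780 − 2·60 = 3660 px.
3660 − 15·36 = 3120; ÷16 gives c = 195 px.
Span of 9: 9·195 + 8·36 = 1755 + 288 = 2043 px.
2043 − 5·15 = 1968; ÷6 gives d = 328 px.

328 px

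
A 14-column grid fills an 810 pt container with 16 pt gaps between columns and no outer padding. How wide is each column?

14 columns + 13 gaps: 14c + 13·16 = 810.
14c = 810 − 208 = 602, so c = 43 pt.

43 pt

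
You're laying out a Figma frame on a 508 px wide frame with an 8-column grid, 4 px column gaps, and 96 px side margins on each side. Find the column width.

Content width = 508 − 2·96 = 316 px.
316 − 7·4 = 288; ÷8 gives c = 36 px.

36 px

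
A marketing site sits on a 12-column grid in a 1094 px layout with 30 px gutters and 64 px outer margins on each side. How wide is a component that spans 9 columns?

Take off 128 px of margins, leaving 966 px.
12c + 11·30 = 966 → 12c = 636 → c = 53 px.
Span of 9: 9·53 + 8·30 = 477 + 240 = 717 px.

717 px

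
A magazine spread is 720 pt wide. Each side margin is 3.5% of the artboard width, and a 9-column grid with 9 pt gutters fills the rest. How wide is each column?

66.4 pt

Margins: 3.5% × 720 = 25.2 pt each, so content = 720 − 50.4 = 669.6 pt.
9c + 8·9 = 669.6 → 9c = 597.6 → c = 66.4 pt.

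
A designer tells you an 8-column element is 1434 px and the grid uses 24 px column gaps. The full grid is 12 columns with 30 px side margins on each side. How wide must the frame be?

Subtracting 7 column gaps of 24 leaves 1266 for 8 columns, so c = 158.25 px.
Adding margins, columns and gutters: 60 + 1899 + 264 = 2223 px.

2223 px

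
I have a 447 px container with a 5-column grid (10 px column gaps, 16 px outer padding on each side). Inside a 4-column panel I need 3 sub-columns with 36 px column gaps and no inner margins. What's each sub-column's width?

Outer content = 447 − 2·16 = 415 px.
5c + 4·10 = 415 → 5c = 375 → c = 75 px.
Span of 4: 4·75 + 3·10 = 300 + 30 = 330 px.
Subtracting 2 column gaps of 36 leaves 258 for 3 columns, so d = 86 px.

86 px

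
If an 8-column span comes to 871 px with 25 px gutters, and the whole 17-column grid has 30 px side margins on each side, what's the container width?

8c + 7·25 = 871 → 8c = 696 → c = 87 px.
Container = 2·30 + 17·87 + 16·25 = 60 + 1479 + 400 = 1939 px.

1939 px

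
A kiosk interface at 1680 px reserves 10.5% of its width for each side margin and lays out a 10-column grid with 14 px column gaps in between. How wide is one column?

120.12 px

Each margin = 10.5% of 1680 = 176.4 px; content = 1680 − 2·176.4 = 1327.2 px.
10 columns + 9 column gaps: 10c + 9·14 = 1327.2.
10c = 1327.2 − 126 = 1201.2, so c = 120.12 px.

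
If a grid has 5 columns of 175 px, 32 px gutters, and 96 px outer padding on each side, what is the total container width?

Adding margins, columns and gutters: 192 + 875 + 128 = 1195 px.

1195 px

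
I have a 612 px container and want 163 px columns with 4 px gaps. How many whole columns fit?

3 columns

Each extra column adds 163 + 4 = 167 px.
(612 + 4) / 167 = 3.69, so 3 columns fit.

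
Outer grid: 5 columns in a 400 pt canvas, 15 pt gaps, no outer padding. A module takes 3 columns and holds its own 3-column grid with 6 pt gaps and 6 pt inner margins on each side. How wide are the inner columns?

70 pt

Subtracting 4 gaps of 15 leaves 340 for 5 columns, so c = 68 pt.
Span of 3: 3·68 + 2·15 = 204 + 30 = 234 pt.
Inner content = 234 − 2·6 = 222 pt.
3d + 2·6 = 222 → 3d = 210 → d = 70 pt.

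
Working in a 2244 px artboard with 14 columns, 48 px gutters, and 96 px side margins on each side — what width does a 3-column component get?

402 px

Inside the margins: 2244 − 192 = 2052 px.
Subtracting 13 gutters of 48 leaves 1428 for 14 columns, so c = 102 px.
3 columns plus 2 gutters: 306 + 96 = 402 px.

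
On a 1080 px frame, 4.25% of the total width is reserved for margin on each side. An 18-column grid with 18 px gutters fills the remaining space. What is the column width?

37.9 px

1080 × (1 − 2·4.25%) = 1080 × 91.5% = 988.2 px for the columns.
Subtracting 17 gutters of 18 leaves 682.2 for 18 columns, so c = 37.9 px.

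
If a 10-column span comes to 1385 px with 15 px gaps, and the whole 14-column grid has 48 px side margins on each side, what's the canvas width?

10c + 9·15 = 1385 → 10c = 1250 → c = 125 px.
Adding margins, columns and gutters: 96 + 1750 + 195 = 2041 px.

2041 px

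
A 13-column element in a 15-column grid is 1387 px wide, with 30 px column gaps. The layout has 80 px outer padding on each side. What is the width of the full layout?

Subtracting 12 column gaps of 30 leaves 1027 for 13 columns, so c = 79 px.
Adding margins, columns and gutters: 160 + 1185 + 420 = 1765 px.

1765 px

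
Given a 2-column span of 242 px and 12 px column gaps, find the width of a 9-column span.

2 columns + 1 column gap: 2c + 1·12 = 242.
2c = 242 − 12 = 230, so c = 115 px.
9-column span = 9·115 + 8·12 = 1131 px.

1131 px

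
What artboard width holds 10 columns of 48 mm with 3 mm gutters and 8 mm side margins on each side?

Total width: 2·8 + 10·48 + 9·3 = 523 mm.

523 mm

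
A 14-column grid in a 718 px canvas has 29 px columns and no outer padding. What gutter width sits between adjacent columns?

14 columns take 14·29 = 406 px; remaining 312 splits into 13 gutters.
g = 312 / 13 = 24 px.

24 px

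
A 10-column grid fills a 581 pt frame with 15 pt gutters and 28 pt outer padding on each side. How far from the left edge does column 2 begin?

Take off 56 pt of margins, leaving 525 pt.
Subtracting 9 gutters of 15 leaves 390 for 10 columns, so c = 39 pt.
Before column 2: the margin + 1 column + 1 gutter.
Offset = 28 + 1·(39 + 15) = 28 + 54 = 82 pt.

82 pt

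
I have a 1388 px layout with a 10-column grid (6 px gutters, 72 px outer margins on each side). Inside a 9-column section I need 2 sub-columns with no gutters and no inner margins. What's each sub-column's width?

559.5 px

Take off 144 px of margins, leaving 1244 px.
10 columns + 9 gutters: 10c + 9·6 = 1244.
10c = 1244 − 54 = 1190, so c = 119 px.
9-column span = 9·119 + 8·6 = 1119 px.
1119 / 2 = 559.5 px per column.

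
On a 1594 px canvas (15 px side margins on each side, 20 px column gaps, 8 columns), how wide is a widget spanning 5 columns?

Inside the margins: 1594 − 30 = 1564 px.
1564 − 7·20 = 1424; ÷8 gives c = 178 px.
Span of 5: 5·178 + 4·20 = 890 + 80 = 970 px.

970 px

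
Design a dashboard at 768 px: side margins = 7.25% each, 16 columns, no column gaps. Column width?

41.04 px

768 × (1 − 2·7.25%) = 768 × 85.5% = 656.64 px for the columns.
16c = 656.64 → c = 41.04 px.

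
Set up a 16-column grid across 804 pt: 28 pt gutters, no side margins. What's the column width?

Subtracting 15 gutters of 28 leaves 384 for 16 columns, so c = 24 pt.

24 pt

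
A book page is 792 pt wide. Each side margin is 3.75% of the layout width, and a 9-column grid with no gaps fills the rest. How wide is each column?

Margins: 3.75% × 792 = 29.7 pt each, so content = 792 − 59.4 = 732.6 pt.
With no gaps, each column is 732.6/9 = 81.4 pt.

81.4 pt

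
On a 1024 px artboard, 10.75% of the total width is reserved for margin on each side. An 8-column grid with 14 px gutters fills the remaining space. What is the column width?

Margins: 10.75% × 1024 = 110.08 px each, so content = 1024 − 220.16 = 803.84 px.
803.84 − 7·14 = 705.84; ÷8 gives c = 88.23 px.

88.23 px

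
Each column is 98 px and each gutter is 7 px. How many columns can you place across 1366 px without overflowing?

13 columns

13 columns: 13·98 + 12·7 = 1358 px ≤ 1366.
14 columns: 1463 px > 1366. So 13.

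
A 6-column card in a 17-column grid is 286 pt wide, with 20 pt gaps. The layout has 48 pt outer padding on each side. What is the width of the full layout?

943 pt

6 columns + 5 gaps: 6c + 5·20 = 286.
6c = 286 − 100 = 186, so c = 31 pt.
Adding margins, columns and gutters: 96 + 527 + 320 = 943 pt.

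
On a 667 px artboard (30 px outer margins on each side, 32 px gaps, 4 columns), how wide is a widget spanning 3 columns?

Take off 60 px of margins, leaving 607 px.
4c + 3·32 = 607 → 4c = 511 → c = 127.75 px.
Span of 3: 3·127.75 + 2·32 = 383.25 + 64 = 447.25 px.

447.25 px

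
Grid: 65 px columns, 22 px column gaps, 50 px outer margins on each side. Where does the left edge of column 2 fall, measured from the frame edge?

137 px

Before column 2: the margin + 1 column + 1 column gap.
Offset = 50 + 1·(65 + 22) = 50 + 87 = 137 px.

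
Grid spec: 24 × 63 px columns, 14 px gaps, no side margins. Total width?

Summing: 1512 + 322 = 1834 px.

1834 px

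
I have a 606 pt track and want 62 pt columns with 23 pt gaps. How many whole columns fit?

k columns need k·62 + (k−1)·23 = k·85 − 23.
k·85 − 23 ≤ 606 → k ≤ 629 / 85 ≈ 7.40, so k = 7.

7 columns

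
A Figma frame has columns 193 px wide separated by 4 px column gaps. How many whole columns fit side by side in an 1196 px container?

Each extra column adds 193 + 4 = 197 px.
(1196 + 4) / 197 = 6.09, so 6 columns fit.

6 columns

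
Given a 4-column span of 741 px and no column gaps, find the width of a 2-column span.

370.5 px

With no column gaps, each column is 741/4 = 185.25 px.
2-column span = 2·185.25 = 370.5 px.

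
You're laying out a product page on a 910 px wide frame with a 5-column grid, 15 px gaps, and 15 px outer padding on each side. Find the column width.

164 px

Subtract both margins: 910 − 2·15 = 880 px.
5c + 4·15 = 880 → 5c = 820 → c = 164 px.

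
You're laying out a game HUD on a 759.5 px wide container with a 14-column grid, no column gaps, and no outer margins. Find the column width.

759.5 / 14 = 54.25 px per column.

54.25 px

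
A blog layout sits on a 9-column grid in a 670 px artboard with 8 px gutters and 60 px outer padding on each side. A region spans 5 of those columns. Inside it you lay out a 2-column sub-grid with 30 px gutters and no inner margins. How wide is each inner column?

Take off 120 px of margins, leaving 550 px.
9c + 8·8 = 550 → 9c = 486 → c = 54 px.
Span of 5: 5·54 + 4·8 = 270 + 32 = 302 px.
302 − 1·30 = 272; ÷2 gives d = 136 px.

136 px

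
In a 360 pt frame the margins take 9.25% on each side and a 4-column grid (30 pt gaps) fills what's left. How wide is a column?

50.85 pt

360 × (1 − 2·9.25%) = 360 × 81.5% = 293.4 pt for the columns.
293.4 − 3·30 = 203.4; ÷4 gives c = 50.85 pt.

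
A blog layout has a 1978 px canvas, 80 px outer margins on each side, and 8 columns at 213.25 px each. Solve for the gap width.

Subtract both margins: 1978 − 2·80 = 1818 px.
8 columns take 8·213.25 = 1706 px; remaining 112 splits into 7 gaps.
g = 112 / 7 = 16 px.

16 px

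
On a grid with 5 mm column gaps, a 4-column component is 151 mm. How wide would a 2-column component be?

4c + 3·5 = 151 → 4c = 136 → c = 34 mm.
Span of 2: 2·34 + 1·5 = 68 + 5 = 73 mm.

73 mm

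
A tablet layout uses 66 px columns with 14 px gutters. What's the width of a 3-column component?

3-column span = 3·66 + 2·14 = 226 px.

226 px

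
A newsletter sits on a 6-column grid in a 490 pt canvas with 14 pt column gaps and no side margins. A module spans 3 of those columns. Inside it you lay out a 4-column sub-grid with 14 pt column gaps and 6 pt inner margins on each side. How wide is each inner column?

46 pt

6c + 5·14 = 490 → 6c = 420 → c = 70 pt.
3-column span = 3·70 + 2·14 = 238 pt.
Inner content = 238 − 2·6 = 226 pt.
226 − 3·14 = 184; ÷4 gives d = 46 pt.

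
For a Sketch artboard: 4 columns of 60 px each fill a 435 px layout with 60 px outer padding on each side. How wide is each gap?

Content width = 435 − 2·60 = 315 px.
4·60 + 3g = 315 → 3g = 75 → g = 25 px.

25 px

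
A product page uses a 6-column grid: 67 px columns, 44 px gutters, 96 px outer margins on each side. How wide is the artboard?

814 px

Artboard = 2·96 + 6·67 + 5·44 = 192 + 402 + 220 = 814 px.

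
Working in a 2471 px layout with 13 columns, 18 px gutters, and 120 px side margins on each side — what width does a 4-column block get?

674 px

Inside the margins: 2471 − 240 = 2231 px.
2231 − 12·18 = 2015; ÷13 gives c = 155 px.
4-column span = 4·155 + 3·18 = 674 px.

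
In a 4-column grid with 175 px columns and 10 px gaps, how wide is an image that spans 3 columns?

3-column span = 3·175 + 2·10 = 545 px.

545 px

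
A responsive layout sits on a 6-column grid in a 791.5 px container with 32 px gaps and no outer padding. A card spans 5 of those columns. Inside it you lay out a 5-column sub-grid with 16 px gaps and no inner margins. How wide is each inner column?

118.05 px

6 columns + 5 gaps: 6c + 5·32 = 791.5.
6c = 791.5 − 160 = 631.5, so c = 105.25 px.
Span of 5: 5·105.25 + 4·32 = 526.25 + 128 = 654.25 px.
Subtracting 4 gaps of 16 leaves 590.25 for 5 columns, so d = 118.05 px.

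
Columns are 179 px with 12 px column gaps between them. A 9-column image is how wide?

9 columns plus 8 column gaps: 1611 + 96 = 1707 px.

1707 px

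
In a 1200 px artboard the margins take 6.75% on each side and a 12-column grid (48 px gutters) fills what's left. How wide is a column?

42.5 px

1200 × (1 − 2·6.75%) = 1200 × 86.5% = 1038 px for the columns.
12 columns + 11 gutters: 12c + 11·48 = 1038.
12c = 1038 − 528 = 510, so c = 42.5 px.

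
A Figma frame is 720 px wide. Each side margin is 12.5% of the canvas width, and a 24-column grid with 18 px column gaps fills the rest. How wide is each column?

5.25 px

Margins: 12.5% × 720 = 90 px each, so content = 720 − 180 = 540 px.
540 − 23·18 = 126; ÷24 gives c = 5.25 px.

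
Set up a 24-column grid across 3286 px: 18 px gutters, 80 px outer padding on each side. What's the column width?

113 px

Take off 160 px of margins, leaving 3126 px.
Subtracting 23 gutters of 18 leaves 2712 for 24 columns, so c = 113 px.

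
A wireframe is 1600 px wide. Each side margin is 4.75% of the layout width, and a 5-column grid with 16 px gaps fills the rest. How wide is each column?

Margins: 4.75% × 1600 = 76 px each, so content = 1600 − 152 = 1448 px.
Subtracting 4 gaps of 16 leaves 1384 for 5 columns, so c = 276.8 px.

276.8 px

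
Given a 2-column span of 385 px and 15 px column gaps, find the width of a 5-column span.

2c + 1·15 = 385 → 2c = 370 → c = 185 px.
5 columns plus 4 column gaps: 925 + 60 = 985 px.

985 px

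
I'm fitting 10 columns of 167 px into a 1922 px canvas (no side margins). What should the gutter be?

Columns use 1670 px, leaving 252 px across 9 gutters = 28 px each.

28 px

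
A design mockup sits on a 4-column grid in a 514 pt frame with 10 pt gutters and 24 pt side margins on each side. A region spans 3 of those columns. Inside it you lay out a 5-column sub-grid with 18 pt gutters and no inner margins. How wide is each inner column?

55 pt

Subtract both margins: 514 − 2·24 = 466 pt.
466 − 3·10 = 436; ÷4 gives c = 109 pt.
3 columns plus 2 gutters: 327 + 20 = 347 pt.
347 − 4·18 = 275; ÷5 gives d = 55 pt.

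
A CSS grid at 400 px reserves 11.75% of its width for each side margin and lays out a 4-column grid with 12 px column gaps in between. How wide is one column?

400 × (1 − 2·11.75%) = 400 × 76.5% = 306 px for the columns.
Subtracting 3 column gaps of 12 leaves 270 for 4 columns, so c = 67.5 px.

67.5 px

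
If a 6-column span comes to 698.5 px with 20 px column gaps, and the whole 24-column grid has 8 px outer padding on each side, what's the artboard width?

698.5 − 5·20 = 598.5; ÷6 gives c = 99.75 px.
Adding margins, columns and gutters: 16 + 2394 + 460 = 2870 px.

2870 px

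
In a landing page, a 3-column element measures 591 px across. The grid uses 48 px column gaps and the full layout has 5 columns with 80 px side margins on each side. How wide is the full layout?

591 − 2·48 = 495; ÷3 gives c = 165 px.
Adding margins, columns and gutters: 160 + 825 + 192 = 1177 px.

1177 px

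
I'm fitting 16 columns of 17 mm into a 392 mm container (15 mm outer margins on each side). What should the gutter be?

Content width = 392 − 2·15 = 362 mm.
16·17 + 15g = 362 → 15g = 90 → g = 6 mm.

6 mm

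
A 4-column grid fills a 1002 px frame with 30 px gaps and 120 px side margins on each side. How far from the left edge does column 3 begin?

516 px

Inside the margins: 1002 − 240 = 762 px.
4 columns + 3 gaps: 4c + 3·30 = 762.
4c = 762 − 90 = 672, so c = 168 px.
Before column 3: the margin + 2 columns + 2 gaps.
Offset = 120 + 2·(168 + 30) = 120 + 396 = 516 px.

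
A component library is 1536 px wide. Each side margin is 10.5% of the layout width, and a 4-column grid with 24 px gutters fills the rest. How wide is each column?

285.36 px

1536 × (1 − 2·10.5%) = 1536 × 79% = 1213.44 px for the columns.
4 columns + 3 gutters: 4c + 3·24 = 1213.44.
4c = 1213.44 − 72 = 1141.44, so c = 285.36 px.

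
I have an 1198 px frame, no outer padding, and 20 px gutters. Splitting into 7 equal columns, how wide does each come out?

154 px

7 columns + 6 gutters: 7c + 6·20 = 1198.
7c = 1198 − 120 = 1078, so c = 154 px.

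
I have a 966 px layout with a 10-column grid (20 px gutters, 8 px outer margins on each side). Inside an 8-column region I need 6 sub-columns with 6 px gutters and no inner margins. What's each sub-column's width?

121 px

Inside the margins: 966 − 16 = 950 px.
10c + 9·20 = 950 → 10c = 770 → c = 77 px.
8-column span = 8·77 + 7·20 = 756 px.
6 columns + 5 gutters: 6d + 5·6 = 756.
6d = 756 − 30 = 726, so d = 121 px.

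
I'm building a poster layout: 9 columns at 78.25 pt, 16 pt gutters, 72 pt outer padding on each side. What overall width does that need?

976.25 pt

Layout = 2·72 + 9·78.25 + 8·16 = 144 + 704.25 + 128 = 976.25 pt.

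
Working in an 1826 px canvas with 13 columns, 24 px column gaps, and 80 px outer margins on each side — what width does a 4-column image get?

496 px

Inside the margins: 1826 − 160 = 1666 px.
13c + 12·24 = 1666 → 13c = 1378 → c = 106 px.
4 columns plus 3 column gaps: 424 + 72 = 496 px.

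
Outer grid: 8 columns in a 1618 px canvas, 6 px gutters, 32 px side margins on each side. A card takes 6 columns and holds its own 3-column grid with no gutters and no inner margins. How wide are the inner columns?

Subtract both margins: 1618 − 2·32 = 1554 px.
1554 − 7·6 = 1512; ÷8 gives c = 189 px.
Span of 6: 6·189 + 5·6 = 1134 + 30 = 1164 px.
With no gutters, each column is 1164/3 = 388 px.

388 px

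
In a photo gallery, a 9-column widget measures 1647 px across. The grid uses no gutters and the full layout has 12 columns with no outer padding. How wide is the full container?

2196 px

9c = 1647 → c = 183 px.
Total width: 12·183 = 2196 px.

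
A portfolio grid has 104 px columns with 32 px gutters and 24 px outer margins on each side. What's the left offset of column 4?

432 px

Each column+gutter stride is 136 px; 3 of them past the 24 px margin is 24 + 408 = 432 px.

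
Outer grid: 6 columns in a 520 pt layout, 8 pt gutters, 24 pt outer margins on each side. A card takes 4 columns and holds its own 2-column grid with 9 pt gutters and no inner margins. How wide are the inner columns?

151.5 pt

Subtract both margins: 520 − 2·24 = 472 pt.
6c + 5·8 = 472 → 6c = 432 → c = 72 pt.
Span of 4: 4·72 + 3·8 = 288 + 24 = 312 pt.
2d + 1·9 = 312 → 2d = 303 → d = 151.5 pt.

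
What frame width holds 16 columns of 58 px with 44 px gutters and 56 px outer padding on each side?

1700 px

Frame = 2·56 + 16·58 + 15·44 = 112 + 928 + 660 = 1700 px.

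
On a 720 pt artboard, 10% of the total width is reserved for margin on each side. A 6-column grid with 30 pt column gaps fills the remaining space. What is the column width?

71 pt

Each margin = 10% of 720 = 72 pt; content = 720 − 2·72 = 576 pt.
Subtracting 5 column gaps of 30 leaves 426 for 6 columns, so c = 71 pt.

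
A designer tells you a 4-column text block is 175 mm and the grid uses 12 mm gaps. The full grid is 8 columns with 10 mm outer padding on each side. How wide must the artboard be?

382 mm

4 columns + 3 gaps: 4c + 3·12 = 175.
4c = 175 − 36 = 139, so c = 34.75 mm.
Total width: 2·10 + 8·34.75 + 7·12 = 382 mm.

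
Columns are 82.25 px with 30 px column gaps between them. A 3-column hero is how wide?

3-column span = 3·82.25 + 2·30 = 306.75 px.

306.75 px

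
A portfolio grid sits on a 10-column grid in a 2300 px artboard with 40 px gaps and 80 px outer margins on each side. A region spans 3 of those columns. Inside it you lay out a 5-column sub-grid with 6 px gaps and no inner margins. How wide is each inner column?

Inside the margins: 2300 − 160 = 2140 px.
Subtracting 9 gaps of 40 leaves 1780 for 10 columns, so c = 178 px.
3 columns plus 2 gaps: 534 + 80 = 614 px.
5 columns + 4 gaps: 5d + 4·6 = 614.
5d = 614 − 24 = 590, so d = 118 px.

118 px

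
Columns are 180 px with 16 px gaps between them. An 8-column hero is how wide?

1552 px

Span of 8: 8·180 + 7·16 = 1440 + 112 = 1552 px.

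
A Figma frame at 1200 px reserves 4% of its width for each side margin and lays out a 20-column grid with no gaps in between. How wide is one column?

1200 × (1 − 2·4%) = 1200 × 92% = 1104 px for the columns.
1104 / 20 = 55.2 px per column.

55.2 px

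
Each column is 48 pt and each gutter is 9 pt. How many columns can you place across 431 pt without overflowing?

7 columns

7 columns: 7·48 + 6·9 = 390 pt ≤ 431.
8 columns: 447 pt > 431. So 7.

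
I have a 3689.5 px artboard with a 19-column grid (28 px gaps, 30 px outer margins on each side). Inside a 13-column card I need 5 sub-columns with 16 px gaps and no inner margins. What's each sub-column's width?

482.1 px

Inside the margins: 3689.5 − 60 = 3629.5 px.
19c + 18·28 = 3629.5 → 19c = 3125.5 → c = 164.5 px.
Span of 13: 13·164.5 + 12·28 = 2138.5 + 336 = 2474.5 px.
Subtracting 4 gaps of 16 leaves 2410.5 for 5 columns, so d = 482.1 px.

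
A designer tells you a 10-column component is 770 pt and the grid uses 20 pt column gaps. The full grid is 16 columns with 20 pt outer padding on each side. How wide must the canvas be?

10c + 9·20 = 770 → 10c = 590 → c = 59 pt.
Total width: 2·20 + 16·59 + 15·20 = 1284 pt.

1284 pt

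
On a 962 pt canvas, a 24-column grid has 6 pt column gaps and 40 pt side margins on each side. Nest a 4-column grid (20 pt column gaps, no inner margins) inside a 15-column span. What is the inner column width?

Take off 80 pt of margins, leaving 882 pt.
Subtracting 23 column gaps of 6 leaves 744 for 24 columns, so c = 31 pt.
Span of 15: 15·31 + 14·6 = 465 + 84 = 549 pt.
4d + 3·20 = 549 → 4d = 489 → d = 122.25 pt.

122.25 pt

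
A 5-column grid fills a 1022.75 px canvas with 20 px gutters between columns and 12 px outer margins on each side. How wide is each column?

Inside the margins: 1022.75 − 24 = 998.75 px.
Subtracting 4 gutters of 20 leaves 918.75 for 5 columns, so c = 183.75 px.

183.75 px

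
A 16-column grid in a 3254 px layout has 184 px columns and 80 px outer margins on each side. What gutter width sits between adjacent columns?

10 px

Subtract both margins: 3254 − 2·80 = 3094 px.
16·184 + 15g = 3094 → 15g = 150 → g = 10 px.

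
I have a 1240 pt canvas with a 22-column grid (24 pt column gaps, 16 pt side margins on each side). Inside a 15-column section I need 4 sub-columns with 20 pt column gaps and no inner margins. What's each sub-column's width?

Outer content = 1240 − 2·16 = 1208 pt.
22 columns + 21 column gaps: 22c + 21·24 = 1208.
22c = 1208 − 504 = 704, so c = 32 pt.
15-column span = 15·32 + 14·24 = 816 pt.
816 − 3·20 = 756; ÷4 gives d = 189 pt.

189 pt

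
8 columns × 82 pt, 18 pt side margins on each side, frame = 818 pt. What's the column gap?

Take off 36 pt of margins, leaving 782 pt.
Columns use 656 pt, leaving 126 pt across 7 column gaps = 18 pt each.

18 pt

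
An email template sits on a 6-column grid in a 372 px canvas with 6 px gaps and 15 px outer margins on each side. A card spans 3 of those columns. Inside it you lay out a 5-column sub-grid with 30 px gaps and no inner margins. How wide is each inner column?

Subtract both margins: 372 − 2·15 = 342 px.
Subtracting 5 gaps of 6 leaves 312 for 6 columns, so c = 52 px.
3-column span = 3·52 + 2·6 = 168 px.
168 − 4·30 = 48; ÷5 gives d = 9.6 px.

9.6 px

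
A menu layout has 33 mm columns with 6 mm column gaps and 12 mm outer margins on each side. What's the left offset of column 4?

Before column 4: the margin + 3 columns + 3 column gaps.
Offset = 12 + 3·(33 + 6) = 12 + 117 = 129 mm.

129 mm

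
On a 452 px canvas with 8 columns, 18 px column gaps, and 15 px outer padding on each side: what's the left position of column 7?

345 px

Subtract both margins: 452 − 2·15 = 422 px.
422 − 7·18 = 296; ÷8 gives c = 37 px.
Before column 7: the margin + 6 columns + 6 column gaps.
Offset = 15 + 6·(37 + 18) = 15 + 330 = 345 px.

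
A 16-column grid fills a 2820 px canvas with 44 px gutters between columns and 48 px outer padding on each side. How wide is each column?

129 px

Subtract both margins: 2820 − 2·48 = 2724 px.
16c + 15·44 = 2724 → 16c = 2064 → c = 129 px.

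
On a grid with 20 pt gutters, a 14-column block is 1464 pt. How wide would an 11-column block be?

1464 − 13·20 = 1204; ÷14 gives c = 86 pt.
Span of 11: 11·86 + 10·20 = 946 + 200 = 1146 pt.

1146 pt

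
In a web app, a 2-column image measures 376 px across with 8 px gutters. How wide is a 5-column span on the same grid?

2 columns + 1 gutter: 2c + 1·8 = 376.
2c = 376 − 8 = 368, so c = 184 px.
5 columns plus 4 gutters: 920 + 32 = 952 px.

952 px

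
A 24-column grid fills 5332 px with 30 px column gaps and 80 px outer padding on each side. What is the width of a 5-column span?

Take off 160 px of margins, leaving 5172 px.
5172 − 23·30 = 4482; ÷24 gives c = 186.75 px.
5 columns plus 4 column gaps: 933.75 + 120 = 1053.75 px.

1053.75 px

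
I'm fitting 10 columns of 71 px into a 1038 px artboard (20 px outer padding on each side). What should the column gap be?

Content width = 1038 − 2·20 = 998 px.
10·71 + 9g = 998 → 9g = 288 → g = 32 px.

32 px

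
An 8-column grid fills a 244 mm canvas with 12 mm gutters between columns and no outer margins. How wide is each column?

20 mm

8 columns + 7 gutters: 8c + 7·12 = 244.
8c = 244 − 84 = 160, so c = 20 mm.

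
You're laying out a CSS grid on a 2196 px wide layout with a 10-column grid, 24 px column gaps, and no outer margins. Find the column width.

Subtracting 9 column gaps of 24 leaves 1980 for 10 columns, so c = 198 px.

198 px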